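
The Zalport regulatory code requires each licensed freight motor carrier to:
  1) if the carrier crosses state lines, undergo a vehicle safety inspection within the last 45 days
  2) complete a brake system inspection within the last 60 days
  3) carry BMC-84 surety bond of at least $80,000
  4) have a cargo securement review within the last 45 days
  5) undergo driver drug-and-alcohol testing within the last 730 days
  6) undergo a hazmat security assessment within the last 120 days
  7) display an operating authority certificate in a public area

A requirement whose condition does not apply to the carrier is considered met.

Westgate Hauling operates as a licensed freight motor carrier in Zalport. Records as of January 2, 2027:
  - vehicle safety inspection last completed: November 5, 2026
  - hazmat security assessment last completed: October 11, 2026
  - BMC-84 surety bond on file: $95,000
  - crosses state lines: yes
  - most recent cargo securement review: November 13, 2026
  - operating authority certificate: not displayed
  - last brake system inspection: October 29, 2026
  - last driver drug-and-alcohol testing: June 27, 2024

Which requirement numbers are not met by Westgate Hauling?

1, 2, 4, 5, 7

1. condition 'crosses state lines' holds; vehicle safety inspection 58 days ago vs limit 45 → not met
2. brake system inspection 65 days ago vs limit 60 → not met
3. BMC-84 surety bond $95,000 ≥ $80,000 → met
4. cargo securement review 50 days ago vs limit 45 → not met
5. driver drug-and-alcohol testing 919 days ago vs limit 730 → not met
6. hazmat security assessment 83 days ago vs limit 120 → met
7. operating authority certificate absent → not met
Not met: 1, 2, 4, 5, 7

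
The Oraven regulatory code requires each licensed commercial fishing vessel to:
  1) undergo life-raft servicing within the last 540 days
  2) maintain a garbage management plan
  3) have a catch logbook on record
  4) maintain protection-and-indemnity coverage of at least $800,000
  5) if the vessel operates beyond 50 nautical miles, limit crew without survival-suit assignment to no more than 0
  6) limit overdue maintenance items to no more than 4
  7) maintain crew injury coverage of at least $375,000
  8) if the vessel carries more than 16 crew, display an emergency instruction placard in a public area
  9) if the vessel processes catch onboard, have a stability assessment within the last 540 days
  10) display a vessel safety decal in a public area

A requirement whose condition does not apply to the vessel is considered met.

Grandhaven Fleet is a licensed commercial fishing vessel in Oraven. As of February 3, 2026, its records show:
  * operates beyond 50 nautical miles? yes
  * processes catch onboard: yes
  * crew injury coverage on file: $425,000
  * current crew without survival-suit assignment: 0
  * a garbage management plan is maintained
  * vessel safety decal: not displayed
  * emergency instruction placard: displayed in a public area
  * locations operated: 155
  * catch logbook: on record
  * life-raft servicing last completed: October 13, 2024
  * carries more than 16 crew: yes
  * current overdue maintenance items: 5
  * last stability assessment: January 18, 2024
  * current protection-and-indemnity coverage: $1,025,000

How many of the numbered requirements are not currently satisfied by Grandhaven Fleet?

3

1. life-raft servicing 478 days ago vs limit 540 → met
2. garbage management plan present → met
3. catch logbook present → met
4. protection-and-indemnity coverage $1,025,000 ≥ $800,000 → met
5. condition 'operates beyond 50 nautical miles' holds; crew without survival-suit assignment 0 ≤ 0 → met
6. overdue maintenance items 5 > 4 → not met
7. crew injury coverage $425,000 ≥ $375,000 → met
8. condition 'carries more than 16 crew' holds; emergency instruction placard present → met
9. condition 'processes catch onboard' holds; stability assessment 747 days ago vs limit 540 → not met
10. vessel safety decal absent → not met
Not met: 3 of 10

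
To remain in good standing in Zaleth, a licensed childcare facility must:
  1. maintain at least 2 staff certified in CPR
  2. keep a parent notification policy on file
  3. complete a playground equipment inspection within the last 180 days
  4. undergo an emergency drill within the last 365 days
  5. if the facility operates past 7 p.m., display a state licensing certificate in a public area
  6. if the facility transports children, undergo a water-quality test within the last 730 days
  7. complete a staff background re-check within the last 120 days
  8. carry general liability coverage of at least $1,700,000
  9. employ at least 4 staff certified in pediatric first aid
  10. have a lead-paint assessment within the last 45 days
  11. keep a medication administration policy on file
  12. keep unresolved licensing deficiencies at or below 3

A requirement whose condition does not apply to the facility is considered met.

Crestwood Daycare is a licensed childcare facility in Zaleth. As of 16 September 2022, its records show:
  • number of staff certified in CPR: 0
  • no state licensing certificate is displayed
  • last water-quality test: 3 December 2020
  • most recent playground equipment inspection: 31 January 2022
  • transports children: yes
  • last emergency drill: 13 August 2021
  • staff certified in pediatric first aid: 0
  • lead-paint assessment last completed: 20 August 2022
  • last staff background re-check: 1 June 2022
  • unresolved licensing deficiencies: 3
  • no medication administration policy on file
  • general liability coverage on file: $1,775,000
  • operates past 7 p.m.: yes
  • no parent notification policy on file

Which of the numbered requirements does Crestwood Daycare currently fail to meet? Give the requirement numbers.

1, 2, 3, 4, 5, 9, 11

1. staff certified in CPR 0 < 2 → not met
2. parent notification policy absent → not met
3. playground equipment inspection 228 days ago vs limit 180 → not met
4. emergency drill 399 days ago vs limit 365 → not met
5. condition 'operates past 7 p.m.' holds; state licensing certificate absent → not met
6. condition 'transports children' holds; water-quality test 652 days ago vs limit 730 → met
7. staff background re-check 107 days ago vs limit 120 → met
8. general liability coverage $1,775,000 ≥ $1,700,000 → met
9. staff certified in pediatric first aid 0 < 4 → not met
10. lead-paint assessment 27 days ago vs limit 45 → met
11. medication administration policy absent → not met
12. unresolved licensing deficiencies 3 ≤ 3 → met
Not met: 1, 2, 3, 4, 5, 9, 11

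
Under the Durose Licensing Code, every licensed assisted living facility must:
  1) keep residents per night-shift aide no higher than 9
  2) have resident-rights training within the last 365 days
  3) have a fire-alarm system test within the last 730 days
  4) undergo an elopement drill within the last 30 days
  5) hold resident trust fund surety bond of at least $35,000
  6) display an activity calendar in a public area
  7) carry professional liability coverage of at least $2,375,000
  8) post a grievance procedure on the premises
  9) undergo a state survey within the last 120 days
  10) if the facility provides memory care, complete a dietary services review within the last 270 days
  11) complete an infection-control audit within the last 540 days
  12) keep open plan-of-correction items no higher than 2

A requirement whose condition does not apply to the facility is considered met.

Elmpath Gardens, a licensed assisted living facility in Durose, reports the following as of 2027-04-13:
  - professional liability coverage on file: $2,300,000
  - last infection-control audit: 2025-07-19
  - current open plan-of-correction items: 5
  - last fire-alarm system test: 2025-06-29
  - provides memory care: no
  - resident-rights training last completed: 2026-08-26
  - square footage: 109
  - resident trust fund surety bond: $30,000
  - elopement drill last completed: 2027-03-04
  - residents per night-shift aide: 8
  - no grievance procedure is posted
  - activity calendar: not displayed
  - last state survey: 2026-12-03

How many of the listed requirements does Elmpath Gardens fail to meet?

1. residents per night-shift aide 8 ≤ 9 → met
2. resident-rights training 230 days ago vs limit 365 → met
3. fire-alarm system test 653 days ago vs limit 730 → met
4. elopement drill 40 days ago vs limit 30 → not met
5. resident trust fund surety bond $30,000 < $35,000 → not met
6. activity calendar absent → not met
7. professional liability coverage $2,300,000 < $2,375,000 → not met
8. grievance procedure absent → not met
9. state survey 131 days ago vs limit 120 → not met
10. condition 'provides memory care' does not hold → requirement n/a → met
11. infection-control audit 633 days ago vs limit 540 → not met
12. open plan-of-correction items 5 > 2 → not met
Not met: 8 of 12

8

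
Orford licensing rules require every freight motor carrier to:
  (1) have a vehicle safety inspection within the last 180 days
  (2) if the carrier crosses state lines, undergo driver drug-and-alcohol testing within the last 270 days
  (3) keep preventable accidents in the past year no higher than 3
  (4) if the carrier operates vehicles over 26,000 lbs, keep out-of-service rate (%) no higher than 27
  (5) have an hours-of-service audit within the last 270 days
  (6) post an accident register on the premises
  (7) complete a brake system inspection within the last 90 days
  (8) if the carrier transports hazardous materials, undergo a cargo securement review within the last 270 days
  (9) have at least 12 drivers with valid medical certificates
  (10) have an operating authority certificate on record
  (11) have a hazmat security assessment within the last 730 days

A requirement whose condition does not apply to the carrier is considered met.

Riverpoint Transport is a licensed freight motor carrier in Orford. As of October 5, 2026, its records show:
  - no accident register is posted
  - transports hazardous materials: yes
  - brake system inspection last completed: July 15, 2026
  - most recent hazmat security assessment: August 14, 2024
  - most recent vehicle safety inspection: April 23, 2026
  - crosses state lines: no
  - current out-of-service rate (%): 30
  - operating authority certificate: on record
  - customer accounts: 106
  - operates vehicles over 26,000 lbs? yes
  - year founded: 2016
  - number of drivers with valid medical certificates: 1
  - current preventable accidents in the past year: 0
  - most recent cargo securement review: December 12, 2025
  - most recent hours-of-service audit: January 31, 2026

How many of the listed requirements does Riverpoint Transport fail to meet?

5

1. vehicle safety inspection 165 days ago vs limit 180 → met
2. condition 'crosses state lines' does not hold → requirement n/a → met
3. preventable accidents in the past year 0 ≤ 3 → met
4. condition 'operates vehicles over 26,000 lbs' holds; out-of-service rate (%) 30 > 27 → not met
5. hours-of-service audit 247 days ago vs limit 270 → met
6. accident register absent → not met
7. brake system inspection 82 days ago vs limit 90 → met
8. condition 'transports hazardous materials' holds; cargo securement review 297 days ago vs limit 270 → not met
9. drivers with valid medical certificates 1 < 12 → not met
10. operating authority certificate present → met
11. hazmat security assessment 782 days ago vs limit 730 → not met
Not met: 5 of 11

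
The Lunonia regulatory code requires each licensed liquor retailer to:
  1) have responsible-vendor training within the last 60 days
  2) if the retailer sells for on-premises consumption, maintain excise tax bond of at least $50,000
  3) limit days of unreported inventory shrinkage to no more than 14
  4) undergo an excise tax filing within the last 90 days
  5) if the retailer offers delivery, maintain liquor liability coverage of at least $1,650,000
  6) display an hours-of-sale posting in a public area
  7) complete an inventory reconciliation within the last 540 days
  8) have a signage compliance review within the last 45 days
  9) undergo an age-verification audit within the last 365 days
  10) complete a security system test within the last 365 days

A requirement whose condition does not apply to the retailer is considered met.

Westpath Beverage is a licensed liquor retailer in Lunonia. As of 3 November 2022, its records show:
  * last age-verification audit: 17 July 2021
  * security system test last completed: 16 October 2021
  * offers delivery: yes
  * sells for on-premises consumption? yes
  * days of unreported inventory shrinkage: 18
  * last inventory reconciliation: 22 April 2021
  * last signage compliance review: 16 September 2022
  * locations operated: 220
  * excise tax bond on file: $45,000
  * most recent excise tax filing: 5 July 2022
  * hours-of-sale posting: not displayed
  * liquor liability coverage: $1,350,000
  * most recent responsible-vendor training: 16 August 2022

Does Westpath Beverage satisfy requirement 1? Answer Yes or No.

No

1. responsible-vendor training 79 days ago vs limit 60 → not met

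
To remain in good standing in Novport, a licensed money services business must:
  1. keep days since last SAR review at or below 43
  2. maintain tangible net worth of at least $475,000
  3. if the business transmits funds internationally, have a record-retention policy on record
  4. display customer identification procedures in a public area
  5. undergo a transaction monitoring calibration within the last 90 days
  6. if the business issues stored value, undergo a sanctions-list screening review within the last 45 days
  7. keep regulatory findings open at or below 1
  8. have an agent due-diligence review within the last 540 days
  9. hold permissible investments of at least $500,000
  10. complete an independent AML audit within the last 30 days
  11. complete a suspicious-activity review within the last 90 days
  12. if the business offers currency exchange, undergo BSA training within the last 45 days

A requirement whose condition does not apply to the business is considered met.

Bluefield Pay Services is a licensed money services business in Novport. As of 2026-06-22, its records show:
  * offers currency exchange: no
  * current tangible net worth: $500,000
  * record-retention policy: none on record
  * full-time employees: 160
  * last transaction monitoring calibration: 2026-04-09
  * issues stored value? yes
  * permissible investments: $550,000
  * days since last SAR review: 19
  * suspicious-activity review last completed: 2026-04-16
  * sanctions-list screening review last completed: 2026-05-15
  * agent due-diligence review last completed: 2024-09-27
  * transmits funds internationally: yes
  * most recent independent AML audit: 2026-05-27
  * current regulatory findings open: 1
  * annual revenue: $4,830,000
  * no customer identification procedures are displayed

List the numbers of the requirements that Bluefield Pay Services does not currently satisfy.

3, 4, 8

1. days since last SAR review 19 ≤ 43 → met
2. tangible net worth $500,000 ≥ $475,000 → met
3. condition 'transmits funds internationally' holds; record-retention policy absent → not met
4. customer identification procedures absent → not met
5. transaction monitoring calibration 74 days ago vs limit 90 → met
6. condition 'issues stored value' holds; sanctions-list screening review 38 days ago vs limit 45 → met
7. regulatory findings open 1 ≤ 1 → met
8. agent due-diligence review 633 days ago vs limit 540 → not met
9. permissible investments $550,000 ≥ $500,000 → met
10. independent AML audit 26 days ago vs limit 30 → met
11. suspicious-activity review 67 days ago vs limit 90 → met
12. condition 'offers currency exchange' does not hold → requirement n/a → met
Not met: 3, 4, 8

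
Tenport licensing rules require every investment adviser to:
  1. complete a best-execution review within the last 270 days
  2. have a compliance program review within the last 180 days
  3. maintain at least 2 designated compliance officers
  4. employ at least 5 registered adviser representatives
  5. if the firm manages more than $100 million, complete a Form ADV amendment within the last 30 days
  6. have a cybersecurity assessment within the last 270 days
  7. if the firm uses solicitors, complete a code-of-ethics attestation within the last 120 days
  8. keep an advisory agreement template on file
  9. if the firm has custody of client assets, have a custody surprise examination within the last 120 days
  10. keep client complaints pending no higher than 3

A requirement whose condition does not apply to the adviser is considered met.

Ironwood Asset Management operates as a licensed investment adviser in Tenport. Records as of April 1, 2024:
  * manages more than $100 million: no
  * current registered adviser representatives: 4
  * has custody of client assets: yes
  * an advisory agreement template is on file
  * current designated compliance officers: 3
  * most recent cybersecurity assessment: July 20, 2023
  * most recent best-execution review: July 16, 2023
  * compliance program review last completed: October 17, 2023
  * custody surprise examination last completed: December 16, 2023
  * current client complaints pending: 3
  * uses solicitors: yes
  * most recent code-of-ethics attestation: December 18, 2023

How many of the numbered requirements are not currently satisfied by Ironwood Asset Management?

1

1. best-execution review 260 days ago vs limit 270 → met
2. compliance program review 167 days ago vs limit 180 → met
3. designated compliance officers 3 ≥ 2 → met
4. registered adviser representatives 4 < 5 → not met
5. condition 'manages more than $100 million' does not hold → requirement n/a → met
6. cybersecurity assessment 256 days ago vs limit 270 → met
7. condition 'uses solicitors' holds; code-of-ethics attestation 105 days ago vs limit 120 → met
8. advisory agreement template present → met
9. condition 'has custody of client assets' holds; custody surprise examination 107 days ago vs limit 120 → met
10. client complaints pending 3 ≤ 3 → met
Not met: 1 of 10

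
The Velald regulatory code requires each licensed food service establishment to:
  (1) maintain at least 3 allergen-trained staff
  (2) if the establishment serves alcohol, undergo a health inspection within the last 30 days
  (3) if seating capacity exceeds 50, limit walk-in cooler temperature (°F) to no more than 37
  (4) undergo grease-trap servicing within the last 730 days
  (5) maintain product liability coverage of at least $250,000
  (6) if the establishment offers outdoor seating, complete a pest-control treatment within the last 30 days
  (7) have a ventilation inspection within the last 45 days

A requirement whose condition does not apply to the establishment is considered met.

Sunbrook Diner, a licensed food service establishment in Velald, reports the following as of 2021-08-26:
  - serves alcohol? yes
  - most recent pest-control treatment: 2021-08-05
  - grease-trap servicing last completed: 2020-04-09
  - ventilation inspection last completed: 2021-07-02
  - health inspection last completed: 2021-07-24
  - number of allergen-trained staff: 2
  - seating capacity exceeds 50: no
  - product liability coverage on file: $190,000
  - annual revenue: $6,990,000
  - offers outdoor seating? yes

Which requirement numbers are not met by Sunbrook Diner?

1. allergen-trained staff 2 < 3 → not met
2. condition 'serves alcohol' holds; health inspection 33 days ago vs limit 30 → not met
3. condition 'seating capacity exceeds 50' does not hold → requirement n/a → met
4. grease-trap servicing 504 days ago vs limit 730 → met
5. product liability coverage $190,000 < $250,000 → not met
6. condition 'offers outdoor seating' holds; pest-control treatment 21 days ago vs limit 30 → met
7. ventilation inspection 55 days ago vs limit 45 → not met
Not met: 1, 2, 5, 7

1, 2, 5, 7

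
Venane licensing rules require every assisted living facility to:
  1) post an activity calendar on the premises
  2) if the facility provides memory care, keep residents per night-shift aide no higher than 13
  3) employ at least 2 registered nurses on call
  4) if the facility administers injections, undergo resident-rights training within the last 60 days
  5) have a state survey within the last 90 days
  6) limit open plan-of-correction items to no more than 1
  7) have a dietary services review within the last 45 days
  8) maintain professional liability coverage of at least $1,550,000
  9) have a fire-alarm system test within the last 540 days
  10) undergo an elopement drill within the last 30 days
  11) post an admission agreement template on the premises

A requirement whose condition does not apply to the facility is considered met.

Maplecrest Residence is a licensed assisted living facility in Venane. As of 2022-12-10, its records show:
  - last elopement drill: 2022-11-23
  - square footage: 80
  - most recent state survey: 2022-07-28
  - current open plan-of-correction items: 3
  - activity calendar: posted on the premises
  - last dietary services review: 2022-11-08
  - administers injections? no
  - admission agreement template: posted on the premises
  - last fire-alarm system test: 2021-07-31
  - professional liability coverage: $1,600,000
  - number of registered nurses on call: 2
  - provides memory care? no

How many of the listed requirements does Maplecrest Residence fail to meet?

1. activity calendar present → met
2. condition 'provides memory care' does not hold → requirement n/a → met
3. registered nurses on call 2 ≥ 2 → met
4. condition 'administers injections' does not hold → requirement n/a → met
5. state survey 135 days ago vs limit 90 → not met
6. open plan-of-correction items 3 > 1 → not met
7. dietary services review 32 days ago vs limit 45 → met
8. professional liability coverage $1,600,000 ≥ $1,550,000 → met
9. fire-alarm system test 497 days ago vs limit 540 → met
10. elopement drill 17 days ago vs limit 30 → met
11. admission agreement template present → met
Not met: 2 of 11

2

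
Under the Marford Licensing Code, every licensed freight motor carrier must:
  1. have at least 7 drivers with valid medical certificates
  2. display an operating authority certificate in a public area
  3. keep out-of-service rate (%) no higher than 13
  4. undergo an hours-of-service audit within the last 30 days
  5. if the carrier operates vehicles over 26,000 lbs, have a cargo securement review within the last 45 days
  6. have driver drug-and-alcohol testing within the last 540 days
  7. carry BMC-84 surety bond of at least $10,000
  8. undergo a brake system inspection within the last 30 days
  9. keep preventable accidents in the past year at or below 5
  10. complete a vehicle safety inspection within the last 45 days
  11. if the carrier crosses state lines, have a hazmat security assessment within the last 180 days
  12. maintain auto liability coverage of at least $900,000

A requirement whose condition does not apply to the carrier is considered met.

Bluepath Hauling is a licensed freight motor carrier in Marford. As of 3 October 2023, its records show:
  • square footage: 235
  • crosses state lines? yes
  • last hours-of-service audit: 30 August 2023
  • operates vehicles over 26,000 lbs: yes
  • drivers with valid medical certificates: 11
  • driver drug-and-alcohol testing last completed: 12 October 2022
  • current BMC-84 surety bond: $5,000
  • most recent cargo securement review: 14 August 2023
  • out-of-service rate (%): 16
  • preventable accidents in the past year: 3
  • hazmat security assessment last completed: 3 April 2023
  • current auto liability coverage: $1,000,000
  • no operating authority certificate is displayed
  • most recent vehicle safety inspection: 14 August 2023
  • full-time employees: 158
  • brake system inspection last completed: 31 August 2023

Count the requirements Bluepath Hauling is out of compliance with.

1. drivers with valid medical certificates 11 ≥ 7 → met
2. operating authority certificate absent → not met
3. out-of-service rate (%) 16 > 13 → not met
4. hours-of-service audit 34 days ago vs limit 30 → not met
5. condition 'operates vehicles over 26,000 lbs' holds; cargo securement review 50 days ago vs limit 45 → not met
6. driver drug-and-alcohol testing 356 days ago vs limit 540 → met
7. BMC-84 surety bond $5,000 < $10,000 → not met
8. brake system inspection 33 days ago vs limit 30 → not met
9. preventable accidents in the past year 3 ≤ 5 → met
10. vehicle safety inspection 50 days ago vs limit 45 → not met
11. condition 'crosses state lines' holds; hazmat security assessment 183 days ago vs limit 180 → not met
12. auto liability coverage $1,000,000 ≥ $900,000 → met
Not met: 8 of 12

8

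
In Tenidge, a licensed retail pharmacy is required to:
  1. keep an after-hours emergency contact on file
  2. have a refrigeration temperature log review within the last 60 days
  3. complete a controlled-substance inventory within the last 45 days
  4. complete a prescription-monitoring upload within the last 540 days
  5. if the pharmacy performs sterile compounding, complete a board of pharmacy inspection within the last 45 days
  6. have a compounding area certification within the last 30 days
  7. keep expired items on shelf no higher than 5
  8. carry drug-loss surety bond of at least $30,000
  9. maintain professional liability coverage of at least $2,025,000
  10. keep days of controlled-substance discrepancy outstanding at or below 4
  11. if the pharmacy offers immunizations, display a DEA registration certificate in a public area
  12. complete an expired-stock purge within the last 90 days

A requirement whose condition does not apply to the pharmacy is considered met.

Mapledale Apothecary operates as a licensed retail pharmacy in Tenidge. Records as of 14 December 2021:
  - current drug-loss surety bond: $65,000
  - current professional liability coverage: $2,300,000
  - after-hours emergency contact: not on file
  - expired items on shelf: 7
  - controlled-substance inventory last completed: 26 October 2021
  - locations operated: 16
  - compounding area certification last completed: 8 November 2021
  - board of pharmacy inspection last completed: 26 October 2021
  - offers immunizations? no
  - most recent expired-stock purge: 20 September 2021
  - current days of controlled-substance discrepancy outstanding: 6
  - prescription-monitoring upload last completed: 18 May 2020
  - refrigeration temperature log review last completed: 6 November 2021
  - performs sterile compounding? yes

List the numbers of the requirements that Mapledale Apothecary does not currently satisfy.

1. after-hours emergency contact absent → not met
2. refrigeration temperature log review 38 days ago vs limit 60 → met
3. controlled-substance inventory 49 days ago vs limit 45 → not met
4. prescription-monitoring upload 575 days ago vs limit 540 → not met
5. condition 'performs sterile compounding' holds; board of pharmacy inspection 49 days ago vs limit 45 → not met
6. compounding area certification 36 days ago vs limit 30 → not met
7. expired items on shelf 7 > 5 → not met
8. drug-loss surety bond $65,000 ≥ $30,000 → met
9. professional liability coverage $2,300,000 ≥ $2,025,000 → met
10. days of controlled-substance discrepancy outstanding 6 > 4 → not met
11. condition 'offers immunizations' does not hold → requirement n/a → met
12. expired-stock purge 85 days ago vs limit 90 → met
Not met: 1, 3, 4, 5, 6, 7, 10

1, 3, 4, 5, 6, 7, 10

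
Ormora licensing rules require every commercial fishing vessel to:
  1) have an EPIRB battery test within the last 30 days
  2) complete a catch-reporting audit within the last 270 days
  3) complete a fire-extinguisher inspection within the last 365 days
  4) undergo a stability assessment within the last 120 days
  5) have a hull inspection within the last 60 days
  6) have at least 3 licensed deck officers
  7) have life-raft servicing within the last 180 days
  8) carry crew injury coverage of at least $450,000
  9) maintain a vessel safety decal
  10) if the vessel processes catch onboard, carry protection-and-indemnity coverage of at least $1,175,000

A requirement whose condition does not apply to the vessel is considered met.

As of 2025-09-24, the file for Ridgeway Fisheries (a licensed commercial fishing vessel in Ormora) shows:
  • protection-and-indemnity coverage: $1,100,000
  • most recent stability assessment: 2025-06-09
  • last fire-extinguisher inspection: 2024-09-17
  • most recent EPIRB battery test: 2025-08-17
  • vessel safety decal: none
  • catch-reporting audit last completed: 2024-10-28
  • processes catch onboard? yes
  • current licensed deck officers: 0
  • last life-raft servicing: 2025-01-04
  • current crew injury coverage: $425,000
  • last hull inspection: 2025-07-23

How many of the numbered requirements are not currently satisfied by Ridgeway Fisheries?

9

1. EPIRB battery test 38 days ago vs limit 30 → not met
2. catch-reporting audit 331 days ago vs limit 270 → not met
3. fire-extinguisher inspection 372 days ago vs limit 365 → not met
4. stability assessment 107 days ago vs limit 120 → met
5. hull inspection 63 days ago vs limit 60 → not met
6. licensed deck officers 0 < 3 → not met
7. life-raft servicing 263 days ago vs limit 180 → not met
8. crew injury coverage $425,000 < $450,000 → not met
9. vessel safety decal absent → not met
10. condition 'processes catch onboard' holds; protection-and-indemnity coverage $1,100,000 < $1,175,000 → not met
Not met: 9 of 10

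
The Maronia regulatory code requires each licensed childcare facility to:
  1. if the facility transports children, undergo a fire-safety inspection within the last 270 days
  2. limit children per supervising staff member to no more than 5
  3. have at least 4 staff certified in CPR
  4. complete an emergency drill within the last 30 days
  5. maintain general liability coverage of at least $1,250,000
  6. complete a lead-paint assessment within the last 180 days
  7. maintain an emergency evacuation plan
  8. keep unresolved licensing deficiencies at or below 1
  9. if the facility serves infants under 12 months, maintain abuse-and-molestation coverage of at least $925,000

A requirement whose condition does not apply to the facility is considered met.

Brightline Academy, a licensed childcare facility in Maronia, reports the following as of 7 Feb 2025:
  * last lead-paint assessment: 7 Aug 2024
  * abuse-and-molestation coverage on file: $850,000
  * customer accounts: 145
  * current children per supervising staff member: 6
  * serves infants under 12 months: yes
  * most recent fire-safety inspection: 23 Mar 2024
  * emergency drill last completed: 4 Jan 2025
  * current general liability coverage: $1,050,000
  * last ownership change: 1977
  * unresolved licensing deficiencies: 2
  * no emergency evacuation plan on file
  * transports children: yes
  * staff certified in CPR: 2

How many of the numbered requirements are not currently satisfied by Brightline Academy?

9

1. condition 'transports children' holds; fire-safety inspection 321 days ago vs limit 270 → not met
2. children per supervising staff member 6 > 5 → not met
3. staff certified in CPR 2 < 4 → not met
4. emergency drill 34 days ago vs limit 30 → not met
5. general liability coverage $1,050,000 < $1,250,000 → not met
6. lead-paint assessment 184 days ago vs limit 180 → not met
7. emergency evacuation plan absent → not met
8. unresolved licensing deficiencies 2 > 1 → not met
9. condition 'serves infants under 12 months' holds; abuse-and-molestation coverage $850,000 < $925,000 → not met
Not met: 9 of 9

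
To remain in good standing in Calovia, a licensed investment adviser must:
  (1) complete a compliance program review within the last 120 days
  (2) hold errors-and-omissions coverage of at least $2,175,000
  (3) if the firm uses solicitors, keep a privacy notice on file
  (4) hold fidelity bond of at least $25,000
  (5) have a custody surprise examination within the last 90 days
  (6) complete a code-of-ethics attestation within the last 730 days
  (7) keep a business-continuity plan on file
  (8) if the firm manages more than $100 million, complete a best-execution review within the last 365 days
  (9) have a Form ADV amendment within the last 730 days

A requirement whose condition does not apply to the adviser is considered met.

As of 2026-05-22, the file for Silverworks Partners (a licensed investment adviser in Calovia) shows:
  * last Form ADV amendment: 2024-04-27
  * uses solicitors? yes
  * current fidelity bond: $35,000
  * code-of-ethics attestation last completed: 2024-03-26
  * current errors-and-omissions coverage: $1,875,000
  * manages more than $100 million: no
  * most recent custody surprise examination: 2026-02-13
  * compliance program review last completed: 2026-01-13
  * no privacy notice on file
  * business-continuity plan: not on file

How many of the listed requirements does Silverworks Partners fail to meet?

7

1. compliance program review 129 days ago vs limit 120 → not met
2. errors-and-omissions coverage $1,875,000 < $2,175,000 → not met
3. condition 'uses solicitors' holds; privacy notice absent → not met
4. fidelity bond $35,000 ≥ $25,000 → met
5. custody surprise examination 98 days ago vs limit 90 → not met
6. code-of-ethics attestation 787 days ago vs limit 730 → not met
7. business-continuity plan absent → not met
8. condition 'manages more than $100 million' does not hold → requirement n/a → met
9. Form ADV amendment 755 days ago vs limit 730 → not met
Not met: 7 of 9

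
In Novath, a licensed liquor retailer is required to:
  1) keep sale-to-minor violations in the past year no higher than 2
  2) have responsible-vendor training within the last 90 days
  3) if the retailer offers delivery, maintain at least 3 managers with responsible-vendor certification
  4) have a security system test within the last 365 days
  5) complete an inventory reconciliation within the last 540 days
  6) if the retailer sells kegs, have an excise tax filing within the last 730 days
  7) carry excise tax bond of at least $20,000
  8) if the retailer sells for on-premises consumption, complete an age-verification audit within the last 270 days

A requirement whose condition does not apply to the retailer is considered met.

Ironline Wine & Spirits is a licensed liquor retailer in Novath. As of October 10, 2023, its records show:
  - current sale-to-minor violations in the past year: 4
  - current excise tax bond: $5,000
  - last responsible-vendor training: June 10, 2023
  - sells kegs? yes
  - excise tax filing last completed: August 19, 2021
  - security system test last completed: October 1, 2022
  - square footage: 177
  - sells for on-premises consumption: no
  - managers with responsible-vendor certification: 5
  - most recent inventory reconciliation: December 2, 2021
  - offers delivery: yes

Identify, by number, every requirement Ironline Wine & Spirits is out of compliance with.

1. sale-to-minor violations in the past year 4 > 2 → not met
2. responsible-vendor training 122 days ago vs limit 90 → not met
3. condition 'offers delivery' holds; managers with responsible-vendor certification 5 ≥ 3 → met
4. security system test 374 days ago vs limit 365 → not met
5. inventory reconciliation 677 days ago vs limit 540 → not met
6. condition 'sells kegs' holds; excise tax filing 782 days ago vs limit 730 → not met
7. excise tax bond $5,000 < $20,000 → not met
8. condition 'sells for on-premises consumption' does not hold → requirement n/a → met
Not met: 1, 2, 4, 5, 6, 7

1, 2, 4, 5, 6, 7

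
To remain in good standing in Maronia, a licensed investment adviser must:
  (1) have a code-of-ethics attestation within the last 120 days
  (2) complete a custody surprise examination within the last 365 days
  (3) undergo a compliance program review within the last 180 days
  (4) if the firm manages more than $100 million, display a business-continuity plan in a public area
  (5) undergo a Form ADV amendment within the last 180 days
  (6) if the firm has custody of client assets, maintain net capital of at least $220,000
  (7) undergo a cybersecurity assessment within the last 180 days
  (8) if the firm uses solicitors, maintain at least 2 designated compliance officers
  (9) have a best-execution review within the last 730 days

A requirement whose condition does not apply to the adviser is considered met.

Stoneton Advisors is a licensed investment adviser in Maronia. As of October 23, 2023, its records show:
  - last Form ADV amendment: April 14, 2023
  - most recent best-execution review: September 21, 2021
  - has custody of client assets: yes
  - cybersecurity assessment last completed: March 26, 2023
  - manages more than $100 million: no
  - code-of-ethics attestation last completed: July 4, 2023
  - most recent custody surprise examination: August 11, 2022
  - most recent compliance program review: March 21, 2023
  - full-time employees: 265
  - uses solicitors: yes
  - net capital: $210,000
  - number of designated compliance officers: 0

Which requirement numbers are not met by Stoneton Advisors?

1. code-of-ethics attestation 111 days ago vs limit 120 → met
2. custody surprise examination 438 days ago vs limit 365 → not met
3. compliance program review 216 days ago vs limit 180 → not met
4. condition 'manages more than $100 million' does not hold → requirement n/a → met
5. Form ADV amendment 192 days ago vs limit 180 → not met
6. condition 'has custody of client assets' holds; net capital $210,000 < $220,000 → not met
7. cybersecurity assessment 211 days ago vs limit 180 → not met
8. condition 'uses solicitors' holds; designated compliance officers 0 < 2 → not met
9. best-execution review 762 days ago vs limit 730 → not met
Not met: 2, 3, 5, 6, 7, 8, 9

2, 3, 5, 6, 7, 8, 9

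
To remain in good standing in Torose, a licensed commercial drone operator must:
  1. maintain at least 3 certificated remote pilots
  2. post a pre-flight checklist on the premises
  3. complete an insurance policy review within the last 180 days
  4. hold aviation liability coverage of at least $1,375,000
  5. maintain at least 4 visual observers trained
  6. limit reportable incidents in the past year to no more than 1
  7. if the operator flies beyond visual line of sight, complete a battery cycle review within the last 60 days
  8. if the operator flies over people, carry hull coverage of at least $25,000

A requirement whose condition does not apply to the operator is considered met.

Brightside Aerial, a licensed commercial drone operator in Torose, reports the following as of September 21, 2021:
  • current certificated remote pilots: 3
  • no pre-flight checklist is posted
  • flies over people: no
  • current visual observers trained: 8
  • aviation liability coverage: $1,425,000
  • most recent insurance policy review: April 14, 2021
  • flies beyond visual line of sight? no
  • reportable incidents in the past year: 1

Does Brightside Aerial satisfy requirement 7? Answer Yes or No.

7. condition 'flies beyond visual line of sight' does not hold → requirement n/a → met

Yes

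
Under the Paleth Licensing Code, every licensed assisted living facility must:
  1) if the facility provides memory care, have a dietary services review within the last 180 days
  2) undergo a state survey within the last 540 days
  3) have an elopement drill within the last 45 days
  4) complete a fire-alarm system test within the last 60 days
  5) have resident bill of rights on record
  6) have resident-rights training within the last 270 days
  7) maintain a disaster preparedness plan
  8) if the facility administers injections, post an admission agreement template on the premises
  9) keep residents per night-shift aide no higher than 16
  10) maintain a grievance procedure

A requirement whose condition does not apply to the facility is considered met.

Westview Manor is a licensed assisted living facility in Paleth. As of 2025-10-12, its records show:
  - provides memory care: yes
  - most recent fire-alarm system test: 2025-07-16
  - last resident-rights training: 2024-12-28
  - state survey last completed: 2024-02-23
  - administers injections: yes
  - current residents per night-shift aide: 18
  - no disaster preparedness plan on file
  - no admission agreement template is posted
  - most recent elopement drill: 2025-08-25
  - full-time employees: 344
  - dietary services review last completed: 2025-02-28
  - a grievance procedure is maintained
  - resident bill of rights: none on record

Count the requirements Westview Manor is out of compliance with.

9

1. condition 'provides memory care' holds; dietary services review 226 days ago vs limit 180 → not met
2. state survey 597 days ago vs limit 540 → not met
3. elopement drill 48 days ago vs limit 45 → not met
4. fire-alarm system test 88 days ago vs limit 60 → not met
5. resident bill of rights absent → not met
6. resident-rights training 288 days ago vs limit 270 → not met
7. disaster preparedness plan absent → not met
8. condition 'administers injections' holds; admission agreement template absent → not met
9. residents per night-shift aide 18 > 16 → not met
10. grievance procedure present → met
Not met: 9 of 10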